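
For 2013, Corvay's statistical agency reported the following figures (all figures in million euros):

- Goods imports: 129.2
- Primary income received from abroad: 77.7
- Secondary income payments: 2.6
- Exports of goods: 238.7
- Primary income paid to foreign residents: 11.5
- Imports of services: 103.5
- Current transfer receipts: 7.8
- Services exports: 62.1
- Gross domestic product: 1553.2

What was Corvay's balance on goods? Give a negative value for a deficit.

Goods balance = 238.7 - 129.2 = 109.5

109.5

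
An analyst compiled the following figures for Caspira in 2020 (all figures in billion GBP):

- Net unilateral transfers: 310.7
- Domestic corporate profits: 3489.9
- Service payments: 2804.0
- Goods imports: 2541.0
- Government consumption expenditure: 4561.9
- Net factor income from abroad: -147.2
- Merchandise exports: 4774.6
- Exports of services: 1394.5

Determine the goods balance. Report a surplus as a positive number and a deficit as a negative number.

Goods balance = 4774.6 - 2541.0 = 2233.6

2233.6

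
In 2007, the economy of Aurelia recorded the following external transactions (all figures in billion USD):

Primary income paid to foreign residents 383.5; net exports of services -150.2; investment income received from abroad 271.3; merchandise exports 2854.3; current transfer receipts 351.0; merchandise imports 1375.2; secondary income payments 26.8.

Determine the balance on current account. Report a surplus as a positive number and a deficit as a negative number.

Goods balance = 2854.3 - 1375.2 = 1479.1
Services balance = -150.2
Trade balance (goods + services) = 1479.1 + (-150.2) = 1328.9
Net primary income = 271.3 - 383.5 = -112.2
Net secondary income = 351.0 - 26.8 = 324.2
Current account = 1328.9 + (-112.2) + 324.2 = 1540.9

1540.9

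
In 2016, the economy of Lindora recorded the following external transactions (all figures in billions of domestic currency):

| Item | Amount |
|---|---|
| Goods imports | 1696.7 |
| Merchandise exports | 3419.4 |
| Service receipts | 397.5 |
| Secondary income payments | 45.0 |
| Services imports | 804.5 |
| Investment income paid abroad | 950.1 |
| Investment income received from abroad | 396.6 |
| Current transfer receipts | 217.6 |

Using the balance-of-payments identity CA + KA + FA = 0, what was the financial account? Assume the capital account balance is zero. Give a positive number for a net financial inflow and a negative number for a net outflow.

-934.8

Goods balance = 3419.4 - 1696.7 = 1722.7
Services balance = 397.5 - 804.5 = -407.0
Trade balance (goods + services) = 1722.7 + (-407.0) = 1315.7
Net primary income = 396.6 - 950.1 = -553.5
Net secondary income = 217.6 - 45.0 = 172.6
Current account = 1315.7 + (-553.5) + 172.6 = 934.8
Financial account = -(934.8) = -934.8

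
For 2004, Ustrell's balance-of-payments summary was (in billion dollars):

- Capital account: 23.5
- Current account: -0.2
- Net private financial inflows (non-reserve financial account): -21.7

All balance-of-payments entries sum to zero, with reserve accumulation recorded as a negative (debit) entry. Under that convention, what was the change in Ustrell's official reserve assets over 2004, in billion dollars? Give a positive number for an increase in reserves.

Official reserve transactions balance = -((-0.2) + 23.5 + (-21.7)) = -1.6
An accumulation of reserves is recorded as a debit (negative entry), so the change in the stock of reserves is the negative of that balance.
Change in official reserves = -(-1.6) = 1.6

1.6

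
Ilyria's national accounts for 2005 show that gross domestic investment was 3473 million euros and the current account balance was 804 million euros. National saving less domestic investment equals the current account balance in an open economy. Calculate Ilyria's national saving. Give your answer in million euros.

S = I + CA = 3473 + 804 = 4277

4277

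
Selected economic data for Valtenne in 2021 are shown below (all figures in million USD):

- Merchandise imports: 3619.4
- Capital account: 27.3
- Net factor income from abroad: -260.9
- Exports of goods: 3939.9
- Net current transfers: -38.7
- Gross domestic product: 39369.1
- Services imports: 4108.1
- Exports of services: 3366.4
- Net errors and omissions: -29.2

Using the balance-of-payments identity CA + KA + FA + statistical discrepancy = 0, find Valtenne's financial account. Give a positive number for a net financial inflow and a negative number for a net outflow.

Goods balance = 3939.9 - 3619.4 = 320.5
Services balance = 3366.4 - 4108.1 = -741.7
Trade balance (goods + services) = 320.5 + (-741.7) = -421.2
Net primary income = -260.9
Net secondary income = -38.7
Current account = -421.2 + (-260.9) + (-38.7) = -720.8
Financial account = -(-720.8 + 27.3 + (-29.2)) = 722.7

722.7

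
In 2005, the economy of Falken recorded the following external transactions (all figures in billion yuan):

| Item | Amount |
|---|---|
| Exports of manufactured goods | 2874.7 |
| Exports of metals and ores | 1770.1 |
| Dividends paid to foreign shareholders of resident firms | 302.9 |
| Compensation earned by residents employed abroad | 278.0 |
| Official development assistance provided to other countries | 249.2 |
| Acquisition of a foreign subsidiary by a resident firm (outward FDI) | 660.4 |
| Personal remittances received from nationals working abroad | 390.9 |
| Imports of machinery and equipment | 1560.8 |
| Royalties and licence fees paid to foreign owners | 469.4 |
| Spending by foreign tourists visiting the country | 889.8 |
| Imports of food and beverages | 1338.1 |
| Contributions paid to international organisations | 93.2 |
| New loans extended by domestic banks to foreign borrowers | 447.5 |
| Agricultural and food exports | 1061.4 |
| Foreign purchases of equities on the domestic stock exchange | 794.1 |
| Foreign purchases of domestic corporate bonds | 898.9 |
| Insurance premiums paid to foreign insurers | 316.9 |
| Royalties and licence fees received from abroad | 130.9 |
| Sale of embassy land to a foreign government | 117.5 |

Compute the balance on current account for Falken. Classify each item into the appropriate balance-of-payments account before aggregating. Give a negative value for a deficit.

Goods: 1770.1 - 1338.1 - 1560.8 + 2874.7 + 1061.4 = 2807.3
Services: -469.4 + 889.8 - 316.9 + 130.9 = 234.4
Primary income: 278.0 - 302.9 = -24.9
Secondary income: -93.2 - 249.2 + 390.9 = 48.5
Current account = 2807.3 + 234.4 + (-24.9) + 48.5 = 3065.3
(Excluded from the current account — financial account: acquisition of a foreign subsidiary by a resident firm (outward FDI) 660.4, new loans extended by domestic banks to foreign borrowers 447.5, foreign purchases of equities on the domestic stock exchange 794.1, foreign purchases of domestic corporate bonds 898.9; capital account: sale of embassy land to a foreign government 117.5.)

3065.3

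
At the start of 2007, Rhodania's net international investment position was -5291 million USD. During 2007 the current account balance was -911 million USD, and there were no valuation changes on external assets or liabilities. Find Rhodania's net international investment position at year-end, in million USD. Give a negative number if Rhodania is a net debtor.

-6202

With no valuation effects, change in NIIP = current account = -911
End-of-year NIIP = -5291 + (-911) = -6202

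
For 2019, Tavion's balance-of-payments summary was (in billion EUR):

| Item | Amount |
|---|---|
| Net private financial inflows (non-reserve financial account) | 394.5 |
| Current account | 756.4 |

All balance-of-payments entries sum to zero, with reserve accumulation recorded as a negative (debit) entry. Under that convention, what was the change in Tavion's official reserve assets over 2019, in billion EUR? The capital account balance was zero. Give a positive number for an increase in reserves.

Official reserve transactions balance = -(756.4 + 394.5) = -1150.9
An accumulation of reserves is recorded as a debit (negative entry), so the change in the stock of reserves is the negative of that balance.
Change in official reserves = -(-1150.9) = 1150.9

1150.9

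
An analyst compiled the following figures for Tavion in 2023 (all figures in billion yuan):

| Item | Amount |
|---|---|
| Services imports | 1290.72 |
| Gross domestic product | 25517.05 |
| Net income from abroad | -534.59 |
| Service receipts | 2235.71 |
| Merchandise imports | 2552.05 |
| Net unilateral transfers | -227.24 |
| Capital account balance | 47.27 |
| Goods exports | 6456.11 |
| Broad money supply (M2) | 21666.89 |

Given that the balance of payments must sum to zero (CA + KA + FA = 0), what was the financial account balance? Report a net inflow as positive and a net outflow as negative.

-4134.49

Goods balance = 6456.11 - 2552.05 = 3904.06
Services balance = 2235.71 - 1290.72 = 944.99
Trade balance (goods + services) = 3904.06 + 944.99 = 4849.05
Net primary income = -534.59
Net secondary income = -227.24
Current account = 4849.05 + (-534.59) + (-227.24) = 4087.22
Financial account = -(4087.22 + 47.27) = -4134.49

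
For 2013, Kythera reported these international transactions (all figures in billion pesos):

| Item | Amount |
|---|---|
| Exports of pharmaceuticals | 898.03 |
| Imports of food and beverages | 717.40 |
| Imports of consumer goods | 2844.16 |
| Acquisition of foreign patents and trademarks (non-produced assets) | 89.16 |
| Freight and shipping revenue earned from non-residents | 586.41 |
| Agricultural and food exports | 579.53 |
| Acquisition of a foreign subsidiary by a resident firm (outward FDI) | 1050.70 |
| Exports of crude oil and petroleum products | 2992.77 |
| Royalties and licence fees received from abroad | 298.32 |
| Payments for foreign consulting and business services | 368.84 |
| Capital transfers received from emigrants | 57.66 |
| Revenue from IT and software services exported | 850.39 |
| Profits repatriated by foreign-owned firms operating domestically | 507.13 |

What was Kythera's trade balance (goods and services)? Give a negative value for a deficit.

Goods: -2844.16 - 717.40 + 579.53 + 898.03 + 2992.77 = 908.77
Services: 850.39 + 586.41 + 298.32 - 368.84 = 1366.28
Trade balance = 908.77 + 1366.28 = 2275.05
(Excluded from the trade balance — capital account: acquisition of foreign patents and trademarks (non-produced assets) 89.16, capital transfers received from emigrants 57.66; financial account: acquisition of a foreign subsidiary by a resident firm (outward FDI) 1050.70; primary income: profits repatriated by foreign-owned firms operating domestically 507.13.)

2275.05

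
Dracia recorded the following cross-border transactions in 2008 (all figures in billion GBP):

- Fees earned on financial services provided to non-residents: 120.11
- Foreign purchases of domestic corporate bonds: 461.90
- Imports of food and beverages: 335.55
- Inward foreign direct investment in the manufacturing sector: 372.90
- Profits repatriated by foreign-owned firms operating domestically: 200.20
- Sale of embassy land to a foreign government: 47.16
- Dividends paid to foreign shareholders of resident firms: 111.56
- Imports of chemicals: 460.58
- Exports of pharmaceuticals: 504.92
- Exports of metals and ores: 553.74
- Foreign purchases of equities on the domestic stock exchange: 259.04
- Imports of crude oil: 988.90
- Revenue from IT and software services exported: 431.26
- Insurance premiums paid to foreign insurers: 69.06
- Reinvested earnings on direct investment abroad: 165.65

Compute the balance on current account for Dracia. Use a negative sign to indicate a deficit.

Goods: 504.92 - 460.58 - 335.55 + 553.74 - 988.90 = -726.37
Services: 431.26 + 120.11 - 69.06 = 482.31
Primary income: -200.20 + 165.65 - 111.56 = -146.11
Current account = (-726.37) + 482.31 + (-146.11) = -390.17
(Excluded from the current account — financial account: foreign purchases of domestic corporate bonds 461.90, inward foreign direct investment in the manufacturing sector 372.90, foreign purchases of equities on the domestic stock exchange 259.04; capital account: sale of embassy land to a foreign government 47.16.)

-390.17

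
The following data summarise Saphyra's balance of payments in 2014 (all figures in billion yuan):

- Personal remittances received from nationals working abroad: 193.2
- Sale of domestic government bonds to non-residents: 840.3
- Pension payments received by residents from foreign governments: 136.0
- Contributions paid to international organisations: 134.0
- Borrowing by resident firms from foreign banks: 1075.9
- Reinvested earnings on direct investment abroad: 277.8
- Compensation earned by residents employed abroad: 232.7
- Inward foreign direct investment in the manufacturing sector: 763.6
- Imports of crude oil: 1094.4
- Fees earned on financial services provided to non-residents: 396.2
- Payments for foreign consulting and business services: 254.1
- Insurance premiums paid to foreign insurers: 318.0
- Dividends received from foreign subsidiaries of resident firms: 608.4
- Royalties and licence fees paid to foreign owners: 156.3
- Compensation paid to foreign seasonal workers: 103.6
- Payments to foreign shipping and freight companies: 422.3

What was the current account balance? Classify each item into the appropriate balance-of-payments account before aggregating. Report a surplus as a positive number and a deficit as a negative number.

Goods: -1094.4
Services: -422.3 + 396.2 - 156.3 - 318.0 - 254.1 = -754.5
Primary income: 608.4 + 232.7 + 277.8 - 103.6 = 1015.3
Secondary income: 193.2 - 134.0 + 136.0 = 195.2
Current account = (-1094.4) + (-754.5) + 1015.3 + 195.2 = -638.4
(Excluded from the current account — financial account: sale of domestic government bonds to non-residents 840.3, borrowing by resident firms from foreign banks 1075.9, inward foreign direct investment in the manufacturing sector 763.6.)

-638.4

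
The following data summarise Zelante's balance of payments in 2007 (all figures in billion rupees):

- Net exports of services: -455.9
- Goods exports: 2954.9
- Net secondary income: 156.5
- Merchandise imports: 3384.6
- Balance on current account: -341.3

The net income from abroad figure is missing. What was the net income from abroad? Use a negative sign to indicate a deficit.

387.8

Current account = goods balance + services balance + net primary income + net secondary income
Sum of the known components = -729.1
Net income from abroad = CA - (known components) = -341.3 - (-729.1) = 387.8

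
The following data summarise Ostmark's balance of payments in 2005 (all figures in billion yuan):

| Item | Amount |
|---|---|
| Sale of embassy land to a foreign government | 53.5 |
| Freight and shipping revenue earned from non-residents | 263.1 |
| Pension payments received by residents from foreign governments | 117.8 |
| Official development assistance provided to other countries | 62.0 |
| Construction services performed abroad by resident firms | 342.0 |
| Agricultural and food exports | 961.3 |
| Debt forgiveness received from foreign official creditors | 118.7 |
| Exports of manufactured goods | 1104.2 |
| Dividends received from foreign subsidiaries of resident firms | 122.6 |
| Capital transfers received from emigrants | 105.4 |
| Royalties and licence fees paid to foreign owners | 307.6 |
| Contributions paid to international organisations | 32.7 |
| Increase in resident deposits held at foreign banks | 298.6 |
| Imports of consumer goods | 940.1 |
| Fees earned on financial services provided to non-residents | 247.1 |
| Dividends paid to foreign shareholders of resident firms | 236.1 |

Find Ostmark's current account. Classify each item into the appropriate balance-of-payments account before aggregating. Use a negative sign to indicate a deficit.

1579.6

Goods: -940.1 + 961.3 + 1104.2 = 1125.4
Services: 263.1 + 342.0 - 307.6 + 247.1 = 544.6
Primary income: 122.6 - 236.1 = -113.5
Secondary income: -62.0 + 117.8 - 32.7 = 23.1
Current account = 1125.4 + 544.6 + (-113.5) + 23.1 = 1579.6
(Excluded from the current account — capital account: sale of embassy land to a foreign government 53.5, debt forgiveness received from foreign official creditors 118.7, capital transfers received from emigrants 105.4; financial account: increase in resident deposits held at foreign banks 298.6.)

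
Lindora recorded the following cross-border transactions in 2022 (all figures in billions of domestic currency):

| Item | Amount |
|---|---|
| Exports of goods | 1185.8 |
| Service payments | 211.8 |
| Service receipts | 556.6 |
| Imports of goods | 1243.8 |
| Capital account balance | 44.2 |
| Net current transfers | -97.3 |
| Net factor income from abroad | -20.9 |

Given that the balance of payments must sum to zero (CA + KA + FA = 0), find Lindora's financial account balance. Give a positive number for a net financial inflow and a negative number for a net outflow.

Goods balance = 1185.8 - 1243.8 = -58.0
Services balance = 556.6 - 211.8 = 344.8
Trade balance (goods + services) = -58.0 + 344.8 = 286.8
Net primary income = -20.9
Net secondary income = -97.3
Current account = 286.8 + (-20.9) + (-97.3) = 168.6
Financial account = -(168.6 + 44.2) = -212.8

-212.8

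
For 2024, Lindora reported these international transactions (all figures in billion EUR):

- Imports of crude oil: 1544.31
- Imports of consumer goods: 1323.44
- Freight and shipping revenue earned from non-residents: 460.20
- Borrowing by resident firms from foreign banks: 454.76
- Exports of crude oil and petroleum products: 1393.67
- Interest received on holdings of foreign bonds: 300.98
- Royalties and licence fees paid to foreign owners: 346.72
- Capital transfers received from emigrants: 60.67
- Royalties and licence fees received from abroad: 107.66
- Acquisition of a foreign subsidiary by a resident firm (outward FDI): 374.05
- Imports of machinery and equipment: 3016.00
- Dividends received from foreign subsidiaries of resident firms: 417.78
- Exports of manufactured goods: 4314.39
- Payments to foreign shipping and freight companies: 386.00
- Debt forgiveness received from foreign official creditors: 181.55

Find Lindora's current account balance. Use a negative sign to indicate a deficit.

Goods: -1323.44 - 1544.31 + 1393.67 + 4314.39 - 3016.00 = -175.69
Services: -346.72 + 107.66 + 460.20 - 386.00 = -164.86
Primary income: 300.98 + 417.78 = 718.76
Current account = (-175.69) + (-164.86) + 718.76 = 378.21
(Excluded from the current account — financial account: borrowing by resident firms from foreign banks 454.76, acquisition of a foreign subsidiary by a resident firm (outward FDI) 374.05; capital account: capital transfers received from emigrants 60.67, debt forgiveness received from foreign official creditors 181.55.)

378.21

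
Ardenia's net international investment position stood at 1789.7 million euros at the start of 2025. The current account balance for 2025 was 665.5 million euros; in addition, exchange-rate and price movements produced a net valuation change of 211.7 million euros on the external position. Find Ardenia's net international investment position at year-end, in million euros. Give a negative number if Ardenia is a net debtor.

Change in NIIP = current account + net valuation change = 665.5 + 211.7 = 877.2
End-of-year NIIP = 1789.7 + 877.2 = 2666.9

2666.9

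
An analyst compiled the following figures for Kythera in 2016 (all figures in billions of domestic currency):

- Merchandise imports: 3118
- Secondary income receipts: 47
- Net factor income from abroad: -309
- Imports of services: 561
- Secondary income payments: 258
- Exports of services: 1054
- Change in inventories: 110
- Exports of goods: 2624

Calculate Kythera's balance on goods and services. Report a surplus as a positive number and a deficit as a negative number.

-1

Goods balance = 2624 - 3118 = -494
Services balance = 1054 - 561 = 493
Trade balance (goods + services) = -494 + 493 = -1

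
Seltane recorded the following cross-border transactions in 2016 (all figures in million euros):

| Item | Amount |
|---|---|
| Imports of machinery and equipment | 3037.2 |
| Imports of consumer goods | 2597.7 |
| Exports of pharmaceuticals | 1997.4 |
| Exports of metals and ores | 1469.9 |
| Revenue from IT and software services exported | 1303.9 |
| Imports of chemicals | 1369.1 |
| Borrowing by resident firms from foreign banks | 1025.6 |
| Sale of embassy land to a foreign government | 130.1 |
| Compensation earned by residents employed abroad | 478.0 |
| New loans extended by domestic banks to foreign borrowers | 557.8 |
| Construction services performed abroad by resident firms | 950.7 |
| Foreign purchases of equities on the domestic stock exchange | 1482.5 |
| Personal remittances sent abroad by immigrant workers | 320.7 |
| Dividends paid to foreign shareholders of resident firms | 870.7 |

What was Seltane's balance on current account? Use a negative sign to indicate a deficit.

Goods: 1997.4 - 1369.1 - 2597.7 + 1469.9 - 3037.2 = -3536.7
Services: 950.7 + 1303.9 = 2254.6
Primary income: 478.0 - 870.7 = -392.7
Secondary income: -320.7
Current account = (-3536.7) + 2254.6 + (-392.7) + (-320.7) = -1995.5
(Excluded from the current account — financial account: borrowing by resident firms from foreign banks 1025.6, new loans extended by domestic banks to foreign borrowers 557.8, foreign purchases of equities on the domestic stock exchange 1482.5; capital account: sale of embassy land to a foreign government 130.1.)

-1995.5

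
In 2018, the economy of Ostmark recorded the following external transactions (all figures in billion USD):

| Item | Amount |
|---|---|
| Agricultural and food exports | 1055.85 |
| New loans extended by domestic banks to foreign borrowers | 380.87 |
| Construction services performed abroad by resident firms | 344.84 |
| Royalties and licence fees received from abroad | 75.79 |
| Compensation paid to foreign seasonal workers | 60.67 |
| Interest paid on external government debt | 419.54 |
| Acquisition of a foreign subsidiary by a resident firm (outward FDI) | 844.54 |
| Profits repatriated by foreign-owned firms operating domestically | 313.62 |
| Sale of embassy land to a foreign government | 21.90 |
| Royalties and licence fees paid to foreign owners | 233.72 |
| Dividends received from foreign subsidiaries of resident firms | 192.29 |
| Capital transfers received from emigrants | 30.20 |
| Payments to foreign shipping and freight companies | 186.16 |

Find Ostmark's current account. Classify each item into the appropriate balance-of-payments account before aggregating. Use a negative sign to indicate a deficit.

Goods: 1055.85
Services: -233.72 + 75.79 + 344.84 - 186.16 = 0.75
Primary income: -60.67 + 192.29 - 419.54 - 313.62 = -601.54
Current account = 1055.85 + 0.75 + (-601.54) = 455.06
(Excluded from the current account — financial account: new loans extended by domestic banks to foreign borrowers 380.87, acquisition of a foreign subsidiary by a resident firm (outward FDI) 844.54; capital account: sale of embassy land to a foreign government 21.90, capital transfers received from emigrants 30.20.)

455.06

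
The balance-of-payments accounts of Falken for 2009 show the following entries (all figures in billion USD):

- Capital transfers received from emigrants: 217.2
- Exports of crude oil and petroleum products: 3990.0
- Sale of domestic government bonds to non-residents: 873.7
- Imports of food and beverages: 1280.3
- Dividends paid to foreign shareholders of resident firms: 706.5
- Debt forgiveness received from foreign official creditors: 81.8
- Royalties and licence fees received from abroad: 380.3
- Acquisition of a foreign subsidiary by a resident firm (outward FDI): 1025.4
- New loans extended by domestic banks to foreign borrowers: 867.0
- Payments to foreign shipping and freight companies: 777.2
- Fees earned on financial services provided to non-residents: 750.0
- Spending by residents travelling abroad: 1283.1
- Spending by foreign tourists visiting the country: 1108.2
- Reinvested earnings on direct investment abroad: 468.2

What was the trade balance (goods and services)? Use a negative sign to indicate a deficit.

Goods: 3990.0 - 1280.3 = 2709.7
Services: 380.3 - 1283.1 - 777.2 + 1108.2 + 750.0 = 178.2
Trade balance = 2709.7 + 178.2 = 2887.9
(Excluded from the trade balance — capital account: capital transfers received from emigrants 217.2, debt forgiveness received from foreign official creditors 81.8; financial account: sale of domestic government bonds to non-residents 873.7, acquisition of a foreign subsidiary by a resident firm (outward FDI) 1025.4, new loans extended by domestic banks to foreign borrowers 867.0; primary income: dividends paid to foreign shareholders of resident firms 706.5, reinvested earnings on direct investment abroad 468.2.)

2887.9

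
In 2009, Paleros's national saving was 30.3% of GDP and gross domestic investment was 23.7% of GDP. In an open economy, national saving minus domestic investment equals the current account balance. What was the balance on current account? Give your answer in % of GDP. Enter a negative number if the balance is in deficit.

CA = S - I = 30.3 - 23.7 = 6.6

6.6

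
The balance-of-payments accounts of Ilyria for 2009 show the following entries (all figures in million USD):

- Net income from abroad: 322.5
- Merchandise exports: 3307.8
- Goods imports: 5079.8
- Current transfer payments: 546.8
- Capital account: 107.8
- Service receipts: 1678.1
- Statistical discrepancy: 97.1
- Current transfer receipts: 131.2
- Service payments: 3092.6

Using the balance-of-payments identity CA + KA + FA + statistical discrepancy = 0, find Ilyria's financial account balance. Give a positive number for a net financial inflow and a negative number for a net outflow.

3074.7

Goods balance = 3307.8 - 5079.8 = -1772.0
Services balance = 1678.1 - 3092.6 = -1414.5
Trade balance (goods + services) = -1772.0 + (-1414.5) = -3186.5
Net primary income = 322.5
Net secondary income = 131.2 - 546.8 = -415.6
Current account = -3186.5 + 322.5 + (-415.6) = -3279.6
Financial account = -(-3279.6 + 107.8 + 97.1) = 3074.7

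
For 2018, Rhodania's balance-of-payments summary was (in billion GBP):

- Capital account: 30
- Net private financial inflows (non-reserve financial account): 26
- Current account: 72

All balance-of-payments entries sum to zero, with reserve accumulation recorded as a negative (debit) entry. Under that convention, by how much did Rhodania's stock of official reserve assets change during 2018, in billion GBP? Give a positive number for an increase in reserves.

128

Official reserve transactions balance = -(72 + 30 + 26) = -128
An accumulation of reserves is recorded as a debit (negative entry), so the change in the stock of reserves is the negative of that balance.
Change in official reserves = -(-128) = 128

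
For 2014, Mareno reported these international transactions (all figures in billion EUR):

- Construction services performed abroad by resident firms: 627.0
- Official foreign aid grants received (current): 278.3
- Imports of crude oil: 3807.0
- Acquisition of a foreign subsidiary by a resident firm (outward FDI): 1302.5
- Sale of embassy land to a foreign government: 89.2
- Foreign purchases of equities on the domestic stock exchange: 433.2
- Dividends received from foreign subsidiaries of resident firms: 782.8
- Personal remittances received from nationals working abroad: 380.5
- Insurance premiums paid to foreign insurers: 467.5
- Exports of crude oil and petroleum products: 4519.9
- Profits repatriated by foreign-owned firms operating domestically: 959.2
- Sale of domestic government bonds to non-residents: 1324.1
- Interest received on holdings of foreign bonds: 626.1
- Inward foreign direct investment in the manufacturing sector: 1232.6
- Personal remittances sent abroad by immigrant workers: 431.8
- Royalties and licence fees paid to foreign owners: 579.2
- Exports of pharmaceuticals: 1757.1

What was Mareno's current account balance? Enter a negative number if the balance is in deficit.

Goods: 4519.9 + 1757.1 - 3807.0 = 2470.0
Services: -467.5 - 579.2 + 627.0 = -419.7
Primary income: 782.8 - 959.2 + 626.1 = 449.7
Secondary income: -431.8 + 380.5 + 278.3 = 227.0
Current account = 2470.0 + (-419.7) + 449.7 + 227.0 = 2727.0
(Excluded from the current account — financial account: acquisition of a foreign subsidiary by a resident firm (outward FDI) 1302.5, foreign purchases of equities on the domestic stock exchange 433.2, sale of domestic government bonds to non-residents 1324.1, inward foreign direct investment in the manufacturing sector 1232.6; capital account: sale of embassy land to a foreign government 89.2.)

2727.0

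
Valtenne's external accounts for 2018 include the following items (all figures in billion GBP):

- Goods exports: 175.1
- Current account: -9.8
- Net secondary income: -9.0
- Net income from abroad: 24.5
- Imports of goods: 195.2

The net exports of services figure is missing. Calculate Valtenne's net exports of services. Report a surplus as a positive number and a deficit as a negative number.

-5.2

Current account = goods balance + services balance + net primary income + net secondary income
Sum of the known components = -4.6
Net exports of services = CA - (known components) = -9.8 - (-4.6) = -5.2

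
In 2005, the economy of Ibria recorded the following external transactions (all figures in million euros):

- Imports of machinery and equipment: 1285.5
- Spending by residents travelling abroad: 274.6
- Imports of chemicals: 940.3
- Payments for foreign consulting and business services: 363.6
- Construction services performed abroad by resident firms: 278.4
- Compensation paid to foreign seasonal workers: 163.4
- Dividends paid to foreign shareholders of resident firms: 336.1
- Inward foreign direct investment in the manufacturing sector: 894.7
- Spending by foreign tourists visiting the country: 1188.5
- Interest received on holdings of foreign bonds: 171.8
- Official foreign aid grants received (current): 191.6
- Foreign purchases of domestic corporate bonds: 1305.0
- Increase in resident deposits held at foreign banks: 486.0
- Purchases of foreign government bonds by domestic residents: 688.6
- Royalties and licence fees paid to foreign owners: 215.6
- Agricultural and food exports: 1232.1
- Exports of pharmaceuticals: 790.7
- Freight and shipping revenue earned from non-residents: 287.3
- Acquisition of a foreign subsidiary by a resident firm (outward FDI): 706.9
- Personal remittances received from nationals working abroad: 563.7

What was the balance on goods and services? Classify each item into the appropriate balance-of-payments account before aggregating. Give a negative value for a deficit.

697.4

Goods: 1232.1 - 1285.5 + 790.7 - 940.3 = -203.0
Services: 1188.5 - 363.6 - 215.6 + 287.3 - 274.6 + 278.4 = 900.4
Trade balance = -203.0 + 900.4 = 697.4
(Excluded from the trade balance — primary income: compensation paid to foreign seasonal workers 163.4, dividends paid to foreign shareholders of resident firms 336.1, interest received on holdings of foreign bonds 171.8; financial account: inward foreign direct investment in the manufacturing sector 894.7, foreign purchases of domestic corporate bonds 1305.0, increase in resident deposits held at foreign banks 486.0, purchases of foreign government bonds by domestic residents 688.6, acquisition of a foreign subsidiary by a resident firm (outward FDI) 706.9; secondary income: official foreign aid grants received (current) 191.6, personal remittances received from nationals working abroad 563.7.)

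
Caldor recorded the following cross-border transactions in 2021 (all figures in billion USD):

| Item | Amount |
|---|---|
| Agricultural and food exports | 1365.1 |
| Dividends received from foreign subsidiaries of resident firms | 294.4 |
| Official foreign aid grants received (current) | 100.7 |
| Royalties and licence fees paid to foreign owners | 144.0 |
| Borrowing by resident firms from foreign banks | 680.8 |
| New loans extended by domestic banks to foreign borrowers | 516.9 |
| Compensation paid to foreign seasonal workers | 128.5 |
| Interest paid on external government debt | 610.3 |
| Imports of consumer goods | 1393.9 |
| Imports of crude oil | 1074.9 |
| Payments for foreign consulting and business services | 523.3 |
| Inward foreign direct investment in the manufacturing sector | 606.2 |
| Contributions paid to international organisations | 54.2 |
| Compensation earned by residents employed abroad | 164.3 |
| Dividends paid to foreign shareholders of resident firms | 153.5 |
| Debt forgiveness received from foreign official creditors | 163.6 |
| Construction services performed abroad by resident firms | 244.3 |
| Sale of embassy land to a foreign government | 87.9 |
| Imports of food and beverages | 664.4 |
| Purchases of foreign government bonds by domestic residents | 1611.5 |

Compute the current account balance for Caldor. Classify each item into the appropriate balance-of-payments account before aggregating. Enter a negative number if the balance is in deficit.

-2578.2

Goods: -1393.9 + 1365.1 - 1074.9 - 664.4 = -1768.1
Services: -523.3 + 244.3 - 144.0 = -423.0
Primary income: 164.3 - 610.3 - 128.5 + 294.4 - 153.5 = -433.6
Secondary income: 100.7 - 54.2 = 46.5
Current account = (-1768.1) + (-423.0) + (-433.6) + 46.5 = -2578.2
(Excluded from the current account — financial account: borrowing by resident firms from foreign banks 680.8, new loans extended by domestic banks to foreign borrowers 516.9, inward foreign direct investment in the manufacturing sector 606.2, purchases of foreign government bonds by domestic residents 1611.5; capital account: debt forgiveness received from foreign official creditors 163.6, sale of embassy land to a foreign government 87.9.)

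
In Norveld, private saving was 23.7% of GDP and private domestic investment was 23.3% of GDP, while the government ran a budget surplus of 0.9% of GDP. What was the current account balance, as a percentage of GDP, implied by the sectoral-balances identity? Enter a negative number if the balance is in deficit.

1.3

By the sectoral-balances identity, CA = (S_private - I) + (T - G).
Private balance = 23.7 - 23.3 = 0.4
Government balance (T - G) = 0.9
CA = 0.4 + 0.9 = 1.3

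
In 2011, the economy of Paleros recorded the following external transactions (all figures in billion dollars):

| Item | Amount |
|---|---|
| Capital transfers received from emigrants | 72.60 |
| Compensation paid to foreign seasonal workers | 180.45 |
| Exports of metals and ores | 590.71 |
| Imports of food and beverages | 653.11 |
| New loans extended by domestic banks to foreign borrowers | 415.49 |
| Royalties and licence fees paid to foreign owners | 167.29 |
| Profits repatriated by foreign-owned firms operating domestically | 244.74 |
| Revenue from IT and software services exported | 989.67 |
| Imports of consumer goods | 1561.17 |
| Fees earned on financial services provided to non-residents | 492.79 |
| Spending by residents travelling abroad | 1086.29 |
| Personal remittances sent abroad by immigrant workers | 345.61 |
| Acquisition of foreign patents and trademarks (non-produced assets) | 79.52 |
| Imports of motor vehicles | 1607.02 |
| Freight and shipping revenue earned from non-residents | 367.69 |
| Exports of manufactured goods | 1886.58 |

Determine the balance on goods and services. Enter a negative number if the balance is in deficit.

-747.44

Goods: -1607.02 - 653.11 + 590.71 + 1886.58 - 1561.17 = -1344.01
Services: 492.79 + 367.69 + 989.67 - 167.29 - 1086.29 = 596.57
Trade balance = -1344.01 + 596.57 = -747.44
(Excluded from the trade balance — capital account: capital transfers received from emigrants 72.60, acquisition of foreign patents and trademarks (non-produced assets) 79.52; primary income: compensation paid to foreign seasonal workers 180.45, profits repatriated by foreign-owned firms operating domestically 244.74; financial account: new loans extended by domestic banks to foreign borrowers 415.49; secondary income: personal remittances sent abroad by immigrant workers 345.61.)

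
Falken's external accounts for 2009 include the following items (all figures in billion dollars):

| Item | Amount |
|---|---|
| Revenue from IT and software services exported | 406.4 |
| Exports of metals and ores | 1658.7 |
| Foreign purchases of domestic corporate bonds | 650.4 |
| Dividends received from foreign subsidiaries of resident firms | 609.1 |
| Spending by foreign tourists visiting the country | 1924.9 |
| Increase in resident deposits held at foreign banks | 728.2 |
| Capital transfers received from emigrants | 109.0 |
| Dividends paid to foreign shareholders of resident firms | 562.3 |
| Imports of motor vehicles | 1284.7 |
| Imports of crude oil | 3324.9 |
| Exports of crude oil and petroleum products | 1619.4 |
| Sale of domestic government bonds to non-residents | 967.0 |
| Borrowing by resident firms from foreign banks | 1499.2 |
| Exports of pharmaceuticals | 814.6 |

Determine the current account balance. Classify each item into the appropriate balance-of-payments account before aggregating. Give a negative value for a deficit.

Goods: 814.6 + 1619.4 - 3324.9 - 1284.7 + 1658.7 = -516.9
Services: 1924.9 + 406.4 = 2331.3
Primary income: -562.3 + 609.1 = 46.8
Current account = (-516.9) + 2331.3 + 46.8 = 1861.2
(Excluded from the current account — financial account: foreign purchases of domestic corporate bonds 650.4, increase in resident deposits held at foreign banks 728.2, sale of domestic government bonds to non-residents 967.0, borrowing by resident firms from foreign banks 1499.2; capital account: capital transfers received from emigrants 109.0.)

1861.2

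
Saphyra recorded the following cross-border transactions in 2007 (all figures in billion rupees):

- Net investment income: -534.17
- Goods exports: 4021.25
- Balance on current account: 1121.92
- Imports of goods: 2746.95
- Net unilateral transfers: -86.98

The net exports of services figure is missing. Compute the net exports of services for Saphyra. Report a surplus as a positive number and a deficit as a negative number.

Current account = goods balance + services balance + net primary income + net secondary income
Sum of the known components = 653.15
Net exports of services = CA - (known components) = 1121.92 - 653.15 = 468.77

468.77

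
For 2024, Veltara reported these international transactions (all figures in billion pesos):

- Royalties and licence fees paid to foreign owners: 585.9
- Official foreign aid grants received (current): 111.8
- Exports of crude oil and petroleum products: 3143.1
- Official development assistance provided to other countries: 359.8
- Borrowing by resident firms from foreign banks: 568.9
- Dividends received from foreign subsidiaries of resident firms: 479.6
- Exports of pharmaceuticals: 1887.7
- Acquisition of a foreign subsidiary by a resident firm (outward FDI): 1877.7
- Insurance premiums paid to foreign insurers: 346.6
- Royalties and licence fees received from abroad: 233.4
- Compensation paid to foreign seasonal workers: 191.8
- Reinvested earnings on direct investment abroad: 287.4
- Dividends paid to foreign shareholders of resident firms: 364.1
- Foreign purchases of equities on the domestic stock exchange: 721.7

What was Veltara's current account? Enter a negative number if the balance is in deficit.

4294.8

Goods: 1887.7 + 3143.1 = 5030.8
Services: -346.6 - 585.9 + 233.4 = -699.1
Primary income: -364.1 + 479.6 - 191.8 + 287.4 = 211.1
Secondary income: 111.8 - 359.8 = -248.0
Current account = 5030.8 + (-699.1) + 211.1 + (-248.0) = 4294.8
(Excluded from the current account — financial account: borrowing by resident firms from foreign banks 568.9, acquisition of a foreign subsidiary by a resident firm (outward FDI) 1877.7, foreign purchases of equities on the domestic stock exchange 721.7.)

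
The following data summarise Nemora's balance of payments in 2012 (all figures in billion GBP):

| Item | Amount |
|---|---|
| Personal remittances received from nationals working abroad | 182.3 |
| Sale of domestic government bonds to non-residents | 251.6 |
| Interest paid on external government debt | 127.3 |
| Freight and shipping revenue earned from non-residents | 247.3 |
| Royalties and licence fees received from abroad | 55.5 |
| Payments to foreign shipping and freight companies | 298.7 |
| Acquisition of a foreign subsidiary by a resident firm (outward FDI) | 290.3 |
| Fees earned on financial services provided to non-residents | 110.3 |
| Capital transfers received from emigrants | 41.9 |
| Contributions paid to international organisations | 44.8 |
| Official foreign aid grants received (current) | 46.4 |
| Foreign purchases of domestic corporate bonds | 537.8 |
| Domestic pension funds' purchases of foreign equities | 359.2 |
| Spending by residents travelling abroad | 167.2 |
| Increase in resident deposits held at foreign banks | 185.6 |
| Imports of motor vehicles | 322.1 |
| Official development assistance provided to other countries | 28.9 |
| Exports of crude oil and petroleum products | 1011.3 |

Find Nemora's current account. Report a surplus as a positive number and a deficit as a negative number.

664.1

Goods: 1011.3 - 322.1 = 689.2
Services: -167.2 + 247.3 + 55.5 + 110.3 - 298.7 = -52.8
Primary income: -127.3
Secondary income: 182.3 + 46.4 - 28.9 - 44.8 = 155.0
Current account = 689.2 + (-52.8) + (-127.3) + 155.0 = 664.1
(Excluded from the current account — financial account: sale of domestic government bonds to non-residents 251.6, acquisition of a foreign subsidiary by a resident firm (outward FDI) 290.3, foreign purchases of domestic corporate bonds 537.8, domestic pension funds' purchases of foreign equities 359.2, increase in resident deposits held at foreign banks 185.6; capital account: capital transfers received from emigrants 41.9.)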